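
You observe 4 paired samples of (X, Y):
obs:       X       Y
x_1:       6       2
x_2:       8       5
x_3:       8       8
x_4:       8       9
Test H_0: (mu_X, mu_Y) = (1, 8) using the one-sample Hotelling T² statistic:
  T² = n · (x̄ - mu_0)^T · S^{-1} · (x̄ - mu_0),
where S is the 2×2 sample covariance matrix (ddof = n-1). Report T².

Step 1 — sample mean vector:
  mean(X) = (6 + 8 + 8 + 8) / 4 = 30/4 = 7.5
  mean(Y) = (2 + 5 + 8 + 9) / 4 = 24/4 = 6
  x̄ = (7.5, 6),  deviation x̄ - mu_0 = (7.5, 6) - (1, 8) = (6.5, -2).

Step 2 — sample covariance matrix, S[i,j] = (1/(n-1)) · Σ_k (x_{k,i} - mean_i) · (x_{k,j} - mean_j), divisor n-1 = 3:
  S[X,X] = ((-1.5)·(-1.5) + (0.5)·(0.5) + (0.5)·(0.5) + (0.5)·(0.5)) / 3 = 3/3 = 1
  S[X,Y] = ((-1.5)·(-4) + (0.5)·(-1) + (0.5)·(2) + (0.5)·(3)) / 3 = 8/3 = 2.6667
  S[Y,Y] = ((-4)·(-4) + (-1)·(-1) + (2)·(2) + (3)·(3)) / 3 = 30/3 = 10
  S = [[1, 2.6667],
 [2.6667, 10]].

Step 3 — invert S. det(S) = 1·10 - (2.6667)² = 2.8889.
  S^{-1} = (1/det) · [[d, -b], [-b, a]] = [[3.4615, -0.9231],
 [-0.9231, 0.3462]].

Step 4 — quadratic form (x̄ - mu_0)^T · S^{-1} · (x̄ - mu_0):
  S^{-1} · (x̄ - mu_0) = (24.3462, -6.6923),
  (x̄ - mu_0)^T · [...] = (6.5)·(24.3462) + (-2)·(-6.6923) = 171.6346.

Step 5 — scale by n: T² = 4 · 171.6346 = 686.5385.

T² ≈ 686.5385


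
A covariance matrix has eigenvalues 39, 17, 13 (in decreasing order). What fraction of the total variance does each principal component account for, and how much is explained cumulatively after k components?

Step 1 — total variance = trace(Sigma) = Σ λ_i = 39 + 17 + 13 = 69.

Step 2 — fraction explained by component i = λ_i / Σ λ:
  PC1: 39/69 = 0.5652
  PC2: 17/69 = 0.2464
  PC3: 13/69 = 0.1884

Step 3 — cumulative fraction after k components = (λ_1 + ... + λ_k) / Σ λ:
  k = 1: 39/69 = 0.5652
  k = 2: (39 + 17)/69 = 56/69 = 0.8116
  k = 3: (39 + 17 + 13)/69 = 69/69 = 1

Summary (fraction, with percent):

explained: PC1 0.5652 (56.52%), PC2 0.2464 (24.64%), PC3 0.1884 (18.84%);  cumulative: 0.5652, 0.8116, 1


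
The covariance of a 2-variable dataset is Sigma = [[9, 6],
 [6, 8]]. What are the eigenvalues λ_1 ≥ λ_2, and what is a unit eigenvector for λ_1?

Step 1 — characteristic polynomial of 2×2 Sigma:
  det(Sigma - λI) = λ² - trace · λ + det = 0.
  trace = 9 + 8 = 17, det = 9·8 - (6)² = 36.
Step 2 — discriminant:
  Δ = trace² - 4·det = 289 - 144 = 145.
Step 3 — eigenvalues:
  λ = (trace ± √Δ)/2 = (17 ± 12.0416)/2,
  λ_1 = 14.5208,  λ_2 = 2.4792.

Step 4 — unit eigenvector for λ_1: solve (Sigma - λ_1 I)v = 0. First row:
  (9 - 14.5208)·v_x + (6)·v_y = 0, i.e. (-5.5208)·v_x + (6)·v_y = 0,
  so v ∝ (b, λ_1 - a) = (6, 5.5208) = u.
  ||u|| = √((6)² + (5.5208)²) = √(66.4792) ≈ 8.1535,
  v_1 = u/||u|| ≈ (0.7359, 0.6771) (||v_1|| = 1).

λ_1 = 14.5208,  λ_2 = 2.4792;  v_1 ≈ (0.7359, 0.6771)


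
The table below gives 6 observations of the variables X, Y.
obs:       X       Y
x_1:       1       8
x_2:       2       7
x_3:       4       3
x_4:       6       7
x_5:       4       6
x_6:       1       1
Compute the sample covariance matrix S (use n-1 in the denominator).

Step 1 — column means:
  mean(X) = (1 + 2 + 4 + 6 + 4 + 1) / 6 = 18/6 = 3
  mean(Y) = (8 + 7 + 3 + 7 + 6 + 1) / 6 = 32/6 = 5.3333

Step 2 — sample covariance S[i,j] = (1/(n-1)) · Σ_k (x_{k,i} - mean_i) · (x_{k,j} - mean_j), with n-1 = 5.
  S[X,X] = ((-2)·(-2) + (-1)·(-1) + (1)·(1) + (3)·(3) + (1)·(1) + (-2)·(-2)) / 5 = 20/5 = 4
  S[X,Y] = ((-2)·(2.6667) + (-1)·(1.6667) + (1)·(-2.3333) + (3)·(1.6667) + (1)·(0.6667) + (-2)·(-4.3333)) / 5 = 5/5 = 1
  S[Y,Y] = ((2.6667)·(2.6667) + (1.6667)·(1.6667) + (-2.3333)·(-2.3333) + (1.6667)·(1.6667) + (0.6667)·(0.6667) + (-4.3333)·(-4.3333)) / 5 = 37.3333/5 = 7.4667

S is symmetric (S[j,i] = S[i,j]). Assembling:

S = [[4, 1],
 [1, 7.4667]]


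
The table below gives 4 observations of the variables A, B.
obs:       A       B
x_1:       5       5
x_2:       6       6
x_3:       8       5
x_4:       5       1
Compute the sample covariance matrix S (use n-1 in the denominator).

Step 1 — column means:
  mean(A) = (5 + 6 + 8 + 5) / 4 = 24/4 = 6
  mean(B) = (5 + 6 + 5 + 1) / 4 = 17/4 = 4.25

Step 2 — sample covariance S[i,j] = (1/(n-1)) · Σ_k (x_{k,i} - mean_i) · (x_{k,j} - mean_j), with n-1 = 3.
  S[A,A] = ((-1)·(-1) + (0)·(0) + (2)·(2) + (-1)·(-1)) / 3 = 6/3 = 2
  S[A,B] = ((-1)·(0.75) + (0)·(1.75) + (2)·(0.75) + (-1)·(-3.25)) / 3 = 4/3 = 1.3333
  S[B,B] = ((0.75)·(0.75) + (1.75)·(1.75) + (0.75)·(0.75) + (-3.25)·(-3.25)) / 3 = 14.75/3 = 4.9167

S is symmetric (S[j,i] = S[i,j]). Assembling:

S = [[2, 1.3333],
 [1.3333, 4.9167]]


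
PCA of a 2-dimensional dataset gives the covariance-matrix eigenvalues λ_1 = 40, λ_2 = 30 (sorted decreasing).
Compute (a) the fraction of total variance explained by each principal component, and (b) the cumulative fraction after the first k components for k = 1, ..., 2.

Step 1 — total variance = trace(Sigma) = Σ λ_i = 40 + 30 = 70.

Step 2 — fraction explained by component i = λ_i / Σ λ:
  PC1: 40/70 = 0.5714
  PC2: 30/70 = 0.4286

Step 3 — cumulative fraction after k components = (λ_1 + ... + λ_k) / Σ λ:
  k = 1: 40/70 = 0.5714
  k = 2: (40 + 30)/70 = 70/70 = 1

Summary (fraction, with percent):

explained: PC1 0.5714 (57.14%), PC2 0.4286 (42.86%);  cumulative: 0.5714, 1


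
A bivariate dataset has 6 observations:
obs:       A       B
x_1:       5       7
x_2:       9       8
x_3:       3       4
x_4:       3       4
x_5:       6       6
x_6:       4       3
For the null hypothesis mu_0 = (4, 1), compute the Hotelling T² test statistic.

Step 1 — sample mean vector:
  mean(A) = (5 + 9 + 3 + 3 + 6 + 4) / 6 = 30/6 = 5
  mean(B) = (7 + 8 + 4 + 4 + 6 + 3) / 6 = 32/6 = 5.3333
  x̄ = (5, 5.3333),  deviation x̄ - mu_0 = (5, 5.3333) - (4, 1) = (1, 4.3333).

Step 2 — sample covariance matrix, S[i,j] = (1/(n-1)) · Σ_k (x_{k,i} - mean_i) · (x_{k,j} - mean_j), divisor n-1 = 5:
  S[A,A] = ((0)·(0) + (4)·(4) + (-2)·(-2) + (-2)·(-2) + (1)·(1) + (-1)·(-1)) / 5 = 26/5 = 5.2
  S[A,B] = ((0)·(1.6667) + (4)·(2.6667) + (-2)·(-1.3333) + (-2)·(-1.3333) + (1)·(0.6667) + (-1)·(-2.3333)) / 5 = 19/5 = 3.8
  S[B,B] = ((1.6667)·(1.6667) + (2.6667)·(2.6667) + (-1.3333)·(-1.3333) + (-1.3333)·(-1.3333) + (0.6667)·(0.6667) + (-2.3333)·(-2.3333)) / 5 = 19.3333/5 = 3.8667
  S = [[5.2, 3.8],
 [3.8, 3.8667]].

Step 3 — invert S. det(S) = 5.2·3.8667 - (3.8)² = 5.6667.
  S^{-1} = (1/det) · [[d, -b], [-b, a]] = [[0.6824, -0.6706],
 [-0.6706, 0.9176]].

Step 4 — quadratic form (x̄ - mu_0)^T · S^{-1} · (x̄ - mu_0):
  S^{-1} · (x̄ - mu_0) = (-2.2235, 3.3059),
  (x̄ - mu_0)^T · [...] = (1)·(-2.2235) + (4.3333)·(3.3059) = 12.102.

Step 5 — scale by n: T² = 6 · 12.102 = 72.6118.

T² ≈ 72.6118


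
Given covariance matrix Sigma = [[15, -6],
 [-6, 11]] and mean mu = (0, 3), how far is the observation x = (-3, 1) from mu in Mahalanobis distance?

Step 1 — centre the observation: (x - mu) = (-3, -2).

Step 2 — invert Sigma. det(Sigma) = 15·11 - (-6)² = 129.
  Sigma^{-1} = (1/det) · [[d, -b], [-b, a]] = [[0.0853, 0.0465],
 [0.0465, 0.1163]].

Step 3 — form the quadratic (x - mu)^T · Sigma^{-1} · (x - mu):
  Sigma^{-1} · (x - mu) = (-0.3488, -0.3721).
  (x - mu)^T · [Sigma^{-1} · (x - mu)] = (-3)·(-0.3488) + (-2)·(-0.3721) = 1.7907.

Step 4 — take square root: d = √(1.7907) ≈ 1.3382.

d(x, mu) = √(1.7907) ≈ 1.3382


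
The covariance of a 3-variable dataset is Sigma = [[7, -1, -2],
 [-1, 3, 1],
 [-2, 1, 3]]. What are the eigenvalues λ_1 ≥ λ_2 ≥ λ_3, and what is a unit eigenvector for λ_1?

Step 1 — characteristic polynomial p(λ) = det(λI - Sigma) = λ³ - tr·λ² + c_1·λ - det, where tr = trace, c_1 = sum of the principal 2×2 minors, det = det(Sigma):
  tr = 7 + 3 + 3 = 13,
  c_1 = (7·3 - (-1)²) + (7·3 - (-2)²) + (3·3 - (1)²) = 20 + 17 + 8 = 45,
  det = 7·(3·3 - (1)²) - (-1)·((-1)·3 - (1)·(-2)) + (-2)·((-1)·(1) - 3·(-2)) = 7·(8) - (-1)·(-1) + (-2)·(5) = 45.
  So p(λ) = λ³ - 13λ² + 45λ - 45.
Step 2 — look for an integer root (rational root theorem: any rational root is an integer divisor of 45). Testing λ = 3:
  p(3) = 27 - 117 + 135 - 45 = 0  ✓
  Dividing out (λ - 3): p(λ) = (λ - 3)(λ² - 10λ + 15).
Step 3 — remaining eigenvalues from the quadratic λ² - 10λ + 15 = 0:
  Δ = 10² - 4·15 = 100 - 60 = 40,  λ = (10 ± √40)/2 = (10 ± 6.3246)/2 ≈ 8.1623 or 1.8377.
  Sorted: λ_1 = 8.1623,  λ_2 = 3,  λ_3 = 1.8377  (check: sum = 13 = tr ✓).

Step 4 — unit eigenvector for λ_1 ≈ 8.1623: v spans the null space of (Sigma - λ_1 I), whose rows are
  r_1 = (-1.1623, -1, -2),  r_2 = (-1, -5.1623, 1),  r_3 = (-2, 1, -5.1623).
  v is orthogonal to every row, so take v ∝ r_1 × r_2 = ((-1)·(1) - (-2)·(-5.1623), (-2)·(-1) - (-1.1623)·(1), (-1.1623)·(-5.1623) - (-1)·(-1)) ≈ (-11.3246, 3.1623, 5).
  Rescale (multiply by -1 so the first nonzero entry is positive): u = (11.3246, -3.1623, -5).
  ||u|| = √((11.3246)² + (-3.1623)² + (-5)²) = √(163.2456) ≈ 12.7768,  v_1 = u/||u|| ≈ (0.8863, -0.2475, -0.3913) (||v_1|| = 1).

λ_1 = 8.1623,  λ_2 = 3,  λ_3 = 1.8377;  v_1 ≈ (0.8863, -0.2475, -0.3913)


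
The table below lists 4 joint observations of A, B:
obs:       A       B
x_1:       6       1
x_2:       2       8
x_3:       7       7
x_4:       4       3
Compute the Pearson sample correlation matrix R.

Step 1 — column means:
  mean(A) = (6 + 2 + 7 + 4) / 4 = 19/4 = 4.75
  mean(B) = (1 + 8 + 7 + 3) / 4 = 19/4 = 4.75

Step 2 — sample variances and covariances s[i,j] = (1/(n-1)) · Σ_k (x_{k,i} - mean_i) · (x_{k,j} - mean_j), with n-1 = 3:
  s[A,A] = ((1.25)·(1.25) + (-2.75)·(-2.75) + (2.25)·(2.25) + (-0.75)·(-0.75)) / 3 = 14.75/3 = 4.9167
  s[A,B] = ((1.25)·(-3.75) + (-2.75)·(3.25) + (2.25)·(2.25) + (-0.75)·(-1.75)) / 3 = -7.25/3 = -2.4167
  s[B,B] = ((-3.75)·(-3.75) + (3.25)·(3.25) + (2.25)·(2.25) + (-1.75)·(-1.75)) / 3 = 32.75/3 = 10.9167
  Sample standard deviations s_i = √(s[i,i]):
  s(A) = √(4.9167) = 2.2174
  s(B) = √(10.9167) = 3.304

Step 3 — r_{ij} = s_{ij} / (s_i · s_j):
  r[A,A] = 1 (diagonal).
  r[A,B] = -2.4167 / (2.2174 · 3.304) = -2.4167 / 7.3262 = -0.3299
  r[B,B] = 1 (diagonal).

R is symmetric with unit diagonal. Assembling:

R = [[1, -0.3299],
 [-0.3299, 1]]


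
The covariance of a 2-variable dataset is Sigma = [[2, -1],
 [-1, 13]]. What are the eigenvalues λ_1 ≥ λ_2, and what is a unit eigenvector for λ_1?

Step 1 — characteristic polynomial of 2×2 Sigma:
  det(Sigma - λI) = λ² - trace · λ + det = 0.
  trace = 2 + 13 = 15, det = 2·13 - (-1)² = 25.
Step 2 — discriminant:
  Δ = trace² - 4·det = 225 - 100 = 125.
Step 3 — eigenvalues:
  λ = (trace ± √Δ)/2 = (15 ± 11.1803)/2,
  λ_1 = 13.0902,  λ_2 = 1.9098.

Step 4 — unit eigenvector for λ_1: solve (Sigma - λ_1 I)v = 0. First row:
  (2 - 13.0902)·v_x + (-1)·v_y = 0, i.e. (-11.0902)·v_x + (-1)·v_y = 0,
  so v ∝ (b, λ_1 - a) = (-1, 11.0902); multiply by -1 so the first entry is positive: u = (1, -11.0902).
  ||u|| = √((1)² + (-11.0902)²) = √(123.9919) ≈ 11.1352,
  v_1 = u/||u|| ≈ (0.0898, -0.996) (||v_1|| = 1).

λ_1 = 13.0902,  λ_2 = 1.9098;  v_1 ≈ (0.0898, -0.996)


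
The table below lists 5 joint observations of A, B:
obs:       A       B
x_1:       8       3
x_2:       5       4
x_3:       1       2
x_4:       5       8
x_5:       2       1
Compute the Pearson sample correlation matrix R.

Step 1 — column means:
  mean(A) = (8 + 5 + 1 + 5 + 2) / 5 = 21/5 = 4.2
  mean(B) = (3 + 4 + 2 + 8 + 1) / 5 = 18/5 = 3.6

Step 2 — sample variances and covariances s[i,j] = (1/(n-1)) · Σ_k (x_{k,i} - mean_i) · (x_{k,j} - mean_j), with n-1 = 4:
  s[A,A] = ((3.8)·(3.8) + (0.8)·(0.8) + (-3.2)·(-3.2) + (0.8)·(0.8) + (-2.2)·(-2.2)) / 4 = 30.8/4 = 7.7
  s[A,B] = ((3.8)·(-0.6) + (0.8)·(0.4) + (-3.2)·(-1.6) + (0.8)·(4.4) + (-2.2)·(-2.6)) / 4 = 12.4/4 = 3.1
  s[B,B] = ((-0.6)·(-0.6) + (0.4)·(0.4) + (-1.6)·(-1.6) + (4.4)·(4.4) + (-2.6)·(-2.6)) / 4 = 29.2/4 = 7.3
  Sample standard deviations s_i = √(s[i,i]):
  s(A) = √(7.7) = 2.7749
  s(B) = √(7.3) = 2.7019

Step 3 — r_{ij} = s_{ij} / (s_i · s_j):
  r[A,A] = 1 (diagonal).
  r[A,B] = 3.1 / (2.7749 · 2.7019) = 3.1 / 7.4973 = 0.4135
  r[B,B] = 1 (diagonal).

R is symmetric with unit diagonal. Assembling:

R = [[1, 0.4135],
 [0.4135, 1]]


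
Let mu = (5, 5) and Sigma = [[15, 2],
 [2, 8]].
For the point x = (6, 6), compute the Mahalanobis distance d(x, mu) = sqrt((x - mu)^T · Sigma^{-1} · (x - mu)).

Step 1 — centre the observation: (x - mu) = (1, 1).

Step 2 — invert Sigma. det(Sigma) = 15·8 - (2)² = 116.
  Sigma^{-1} = (1/det) · [[d, -b], [-b, a]] = [[0.069, -0.0172],
 [-0.0172, 0.1293]].

Step 3 — form the quadratic (x - mu)^T · Sigma^{-1} · (x - mu):
  Sigma^{-1} · (x - mu) = (0.0517, 0.1121).
  (x - mu)^T · [Sigma^{-1} · (x - mu)] = (1)·(0.0517) + (1)·(0.1121) = 0.1638.

Step 4 — take square root: d = √(0.1638) ≈ 0.4047.

d(x, mu) = √(0.1638) ≈ 0.4047


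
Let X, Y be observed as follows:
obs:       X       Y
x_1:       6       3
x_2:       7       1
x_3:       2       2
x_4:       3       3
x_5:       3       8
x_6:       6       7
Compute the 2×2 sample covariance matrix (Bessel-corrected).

Step 1 — column means:
  mean(X) = (6 + 7 + 2 + 3 + 3 + 6) / 6 = 27/6 = 4.5
  mean(Y) = (3 + 1 + 2 + 3 + 8 + 7) / 6 = 24/6 = 4

Step 2 — sample covariance S[i,j] = (1/(n-1)) · Σ_k (x_{k,i} - mean_i) · (x_{k,j} - mean_j), with n-1 = 5.
  S[X,X] = ((1.5)·(1.5) + (2.5)·(2.5) + (-2.5)·(-2.5) + (-1.5)·(-1.5) + (-1.5)·(-1.5) + (1.5)·(1.5)) / 5 = 21.5/5 = 4.3
  S[X,Y] = ((1.5)·(-1) + (2.5)·(-3) + (-2.5)·(-2) + (-1.5)·(-1) + (-1.5)·(4) + (1.5)·(3)) / 5 = -4/5 = -0.8
  S[Y,Y] = ((-1)·(-1) + (-3)·(-3) + (-2)·(-2) + (-1)·(-1) + (4)·(4) + (3)·(3)) / 5 = 40/5 = 8

S is symmetric (S[j,i] = S[i,j]). Assembling:

S = [[4.3, -0.8],
 [-0.8, 8]]


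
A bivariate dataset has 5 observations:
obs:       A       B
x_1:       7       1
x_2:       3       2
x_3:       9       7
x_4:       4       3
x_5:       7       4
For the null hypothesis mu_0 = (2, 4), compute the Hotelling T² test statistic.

Step 1 — sample mean vector:
  mean(A) = (7 + 3 + 9 + 4 + 7) / 5 = 30/5 = 6
  mean(B) = (1 + 2 + 7 + 3 + 4) / 5 = 17/5 = 3.4
  x̄ = (6, 3.4),  deviation x̄ - mu_0 = (6, 3.4) - (2, 4) = (4, -0.6).

Step 2 — sample covariance matrix, S[i,j] = (1/(n-1)) · Σ_k (x_{k,i} - mean_i) · (x_{k,j} - mean_j), divisor n-1 = 4:
  S[A,A] = ((1)·(1) + (-3)·(-3) + (3)·(3) + (-2)·(-2) + (1)·(1)) / 4 = 24/4 = 6
  S[A,B] = ((1)·(-2.4) + (-3)·(-1.4) + (3)·(3.6) + (-2)·(-0.4) + (1)·(0.6)) / 4 = 14/4 = 3.5
  S[B,B] = ((-2.4)·(-2.4) + (-1.4)·(-1.4) + (3.6)·(3.6) + (-0.4)·(-0.4) + (0.6)·(0.6)) / 4 = 21.2/4 = 5.3
  S = [[6, 3.5],
 [3.5, 5.3]].

Step 3 — invert S. det(S) = 6·5.3 - (3.5)² = 19.55.
  S^{-1} = (1/det) · [[d, -b], [-b, a]] = [[0.2711, -0.179],
 [-0.179, 0.3069]].

Step 4 — quadratic form (x̄ - mu_0)^T · S^{-1} · (x̄ - mu_0):
  S^{-1} · (x̄ - mu_0) = (1.1918, -0.9003),
  (x̄ - mu_0)^T · [...] = (4)·(1.1918) + (-0.6)·(-0.9003) = 5.3074.

Step 5 — scale by n: T² = 5 · 5.3074 = 26.5371.

T² ≈ 26.5371


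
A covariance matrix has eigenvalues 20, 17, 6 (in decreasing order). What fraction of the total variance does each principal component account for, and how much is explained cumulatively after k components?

Step 1 — total variance = trace(Sigma) = Σ λ_i = 20 + 17 + 6 = 43.

Step 2 — fraction explained by component i = λ_i / Σ λ:
  PC1: 20/43 = 0.4651
  PC2: 17/43 = 0.3953
  PC3: 6/43 = 0.1395

Step 3 — cumulative fraction after k components = (λ_1 + ... + λ_k) / Σ λ:
  k = 1: 20/43 = 0.4651
  k = 2: (20 + 17)/43 = 37/43 = 0.8605
  k = 3: (20 + 17 + 6)/43 = 43/43 = 1

Summary (fraction, with percent):

explained: PC1 0.4651 (46.51%), PC2 0.3953 (39.53%), PC3 0.1395 (13.95%);  cumulative: 0.4651, 0.8605, 1


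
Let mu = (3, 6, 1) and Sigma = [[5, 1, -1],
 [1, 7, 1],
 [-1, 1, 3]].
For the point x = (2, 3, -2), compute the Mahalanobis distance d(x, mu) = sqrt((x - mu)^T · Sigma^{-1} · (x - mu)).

Step 1 — centre the observation: (x - mu) = (-1, -3, -3).

Step 2 — invert Sigma (cofactor / det for 3×3, or solve directly):
  Sigma^{-1} = [[0.2273, -0.0455, 0.0909],
 [-0.0455, 0.1591, -0.0682],
 [0.0909, -0.0682, 0.3864]].

Step 3 — form the quadratic (x - mu)^T · Sigma^{-1} · (x - mu):
  Sigma^{-1} · (x - mu) = (-0.3636, -0.2273, -1.0455).
  (x - mu)^T · [Sigma^{-1} · (x - mu)] = (-1)·(-0.3636) + (-3)·(-0.2273) + (-3)·(-1.0455) = 4.1818.

Step 4 — take square root: d = √(4.1818) ≈ 2.0449.

d(x, mu) = √(4.1818) ≈ 2.0449


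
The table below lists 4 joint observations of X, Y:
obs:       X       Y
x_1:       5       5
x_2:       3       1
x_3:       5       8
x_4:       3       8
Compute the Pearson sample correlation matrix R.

Step 1 — column means:
  mean(X) = (5 + 3 + 5 + 3) / 4 = 16/4 = 4
  mean(Y) = (5 + 1 + 8 + 8) / 4 = 22/4 = 5.5

Step 2 — sample variances and covariances s[i,j] = (1/(n-1)) · Σ_k (x_{k,i} - mean_i) · (x_{k,j} - mean_j), with n-1 = 3:
  s[X,X] = ((1)·(1) + (-1)·(-1) + (1)·(1) + (-1)·(-1)) / 3 = 4/3 = 1.3333
  s[X,Y] = ((1)·(-0.5) + (-1)·(-4.5) + (1)·(2.5) + (-1)·(2.5)) / 3 = 4/3 = 1.3333
  s[Y,Y] = ((-0.5)·(-0.5) + (-4.5)·(-4.5) + (2.5)·(2.5) + (2.5)·(2.5)) / 3 = 33/3 = 11
  Sample standard deviations s_i = √(s[i,i]):
  s(X) = √(1.3333) = 1.1547
  s(Y) = √(11) = 3.3166

Step 3 — r_{ij} = s_{ij} / (s_i · s_j):
  r[X,X] = 1 (diagonal).
  r[X,Y] = 1.3333 / (1.1547 · 3.3166) = 1.3333 / 3.8297 = 0.3482
  r[Y,Y] = 1 (diagonal).

R is symmetric with unit diagonal. Assembling:

R = [[1, 0.3482],
 [0.3482, 1]]


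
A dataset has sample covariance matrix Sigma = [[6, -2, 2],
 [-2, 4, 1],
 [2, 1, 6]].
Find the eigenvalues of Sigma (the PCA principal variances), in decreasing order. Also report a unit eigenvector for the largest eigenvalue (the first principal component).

Step 1 — characteristic polynomial p(λ) = det(λI - Sigma) = λ³ - tr·λ² + c_1·λ - det, where tr = trace, c_1 = sum of the principal 2×2 minors, det = det(Sigma):
  tr = 6 + 4 + 6 = 16,
  c_1 = (6·4 - (-2)²) + (6·6 - (2)²) + (4·6 - (1)²) = 20 + 32 + 23 = 75,
  det = 6·(4·6 - (1)²) - (-2)·((-2)·6 - (1)·(2)) + (2)·((-2)·(1) - 4·(2)) = 6·(23) - (-2)·(-14) + (2)·(-10) = 90.
  So p(λ) = λ³ - 16λ² + 75λ - 90.
Step 2 — look for an integer root (rational root theorem: any rational root is an integer divisor of 90). Testing λ = 6:
  p(6) = 216 - 576 + 450 - 90 = 0  ✓
  Dividing out (λ - 6): p(λ) = (λ - 6)(λ² - 10λ + 15).
Step 3 — remaining eigenvalues from the quadratic λ² - 10λ + 15 = 0:
  Δ = 10² - 4·15 = 100 - 60 = 40,  λ = (10 ± √40)/2 = (10 ± 6.3246)/2 ≈ 8.1623 or 1.8377.
  Sorted: λ_1 = 8.1623,  λ_2 = 6,  λ_3 = 1.8377  (check: sum = 16 = tr ✓).

Step 4 — unit eigenvector for λ_1 ≈ 8.1623: v spans the null space of (Sigma - λ_1 I), whose rows are
  r_1 = (-2.1623, -2, 2),  r_2 = (-2, -4.1623, 1),  r_3 = (2, 1, -2.1623).
  v is orthogonal to every row, so take v ∝ r_1 × r_2 = ((-2)·(1) - (2)·(-4.1623), (2)·(-2) - (-2.1623)·(1), (-2.1623)·(-4.1623) - (-2)·(-2)) ≈ (6.3246, -1.8377, 5).
  Let u = (6.3246, -1.8377, 5).
  ||u|| = √((6.3246)² + (-1.8377)² + (5)²) = √(68.3772) ≈ 8.2691,  v_1 = u/||u|| ≈ (0.7648, -0.2222, 0.6047) (||v_1|| = 1).

λ_1 = 8.1623,  λ_2 = 6,  λ_3 = 1.8377;  v_1 ≈ (0.7648, -0.2222, 0.6047)


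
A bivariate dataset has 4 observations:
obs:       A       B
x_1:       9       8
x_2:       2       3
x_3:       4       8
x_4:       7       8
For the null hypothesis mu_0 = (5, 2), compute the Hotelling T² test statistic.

Step 1 — sample mean vector:
  mean(A) = (9 + 2 + 4 + 7) / 4 = 22/4 = 5.5
  mean(B) = (8 + 3 + 8 + 8) / 4 = 27/4 = 6.75
  x̄ = (5.5, 6.75),  deviation x̄ - mu_0 = (5.5, 6.75) - (5, 2) = (0.5, 4.75).

Step 2 — sample covariance matrix, S[i,j] = (1/(n-1)) · Σ_k (x_{k,i} - mean_i) · (x_{k,j} - mean_j), divisor n-1 = 3:
  S[A,A] = ((3.5)·(3.5) + (-3.5)·(-3.5) + (-1.5)·(-1.5) + (1.5)·(1.5)) / 3 = 29/3 = 9.6667
  S[A,B] = ((3.5)·(1.25) + (-3.5)·(-3.75) + (-1.5)·(1.25) + (1.5)·(1.25)) / 3 = 17.5/3 = 5.8333
  S[B,B] = ((1.25)·(1.25) + (-3.75)·(-3.75) + (1.25)·(1.25) + (1.25)·(1.25)) / 3 = 18.75/3 = 6.25
  S = [[9.6667, 5.8333],
 [5.8333, 6.25]].

Step 3 — invert S. det(S) = 9.6667·6.25 - (5.8333)² = 26.3889.
  S^{-1} = (1/det) · [[d, -b], [-b, a]] = [[0.2368, -0.2211],
 [-0.2211, 0.3663]].

Step 4 — quadratic form (x̄ - mu_0)^T · S^{-1} · (x̄ - mu_0):
  S^{-1} · (x̄ - mu_0) = (-0.9316, 1.6295),
  (x̄ - mu_0)^T · [...] = (0.5)·(-0.9316) + (4.75)·(1.6295) = 7.2742.

Step 5 — scale by n: T² = 4 · 7.2742 = 29.0968.

T² ≈ 29.0968


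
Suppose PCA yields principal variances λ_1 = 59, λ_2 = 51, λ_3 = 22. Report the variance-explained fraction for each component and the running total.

Step 1 — total variance = trace(Sigma) = Σ λ_i = 59 + 51 + 22 = 132.

Step 2 — fraction explained by component i = λ_i / Σ λ:
  PC1: 59/132 = 0.447
  PC2: 51/132 = 0.3864
  PC3: 22/132 = 0.1667

Step 3 — cumulative fraction after k components = (λ_1 + ... + λ_k) / Σ λ:
  k = 1: 59/132 = 0.447
  k = 2: (59 + 51)/132 = 110/132 = 0.8333
  k = 3: (59 + 51 + 22)/132 = 132/132 = 1

Summary (fraction, with percent):

explained: PC1 0.447 (44.7%), PC2 0.3864 (38.64%), PC3 0.1667 (16.67%);  cumulative: 0.447, 0.8333, 1


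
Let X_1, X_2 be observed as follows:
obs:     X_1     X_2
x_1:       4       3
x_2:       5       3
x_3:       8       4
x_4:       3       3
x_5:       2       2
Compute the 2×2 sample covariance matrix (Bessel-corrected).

Step 1 — column means:
  mean(X_1) = (4 + 5 + 8 + 3 + 2) / 5 = 22/5 = 4.4
  mean(X_2) = (3 + 3 + 4 + 3 + 2) / 5 = 15/5 = 3

Step 2 — sample covariance S[i,j] = (1/(n-1)) · Σ_k (x_{k,i} - mean_i) · (x_{k,j} - mean_j), with n-1 = 4.
  S[X_1,X_1] = ((-0.4)·(-0.4) + (0.6)·(0.6) + (3.6)·(3.6) + (-1.4)·(-1.4) + (-2.4)·(-2.4)) / 4 = 21.2/4 = 5.3
  S[X_1,X_2] = ((-0.4)·(0) + (0.6)·(0) + (3.6)·(1) + (-1.4)·(0) + (-2.4)·(-1)) / 4 = 6/4 = 1.5
  S[X_2,X_2] = ((0)·(0) + (0)·(0) + (1)·(1) + (0)·(0) + (-1)·(-1)) / 4 = 2/4 = 0.5

S is symmetric (S[j,i] = S[i,j]). Assembling:

S = [[5.3, 1.5],
 [1.5, 0.5]]


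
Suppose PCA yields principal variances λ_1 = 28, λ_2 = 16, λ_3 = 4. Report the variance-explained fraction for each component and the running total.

Step 1 — total variance = trace(Sigma) = Σ λ_i = 28 + 16 + 4 = 48.

Step 2 — fraction explained by component i = λ_i / Σ λ:
  PC1: 28/48 = 0.5833
  PC2: 16/48 = 0.3333
  PC3: 4/48 = 0.0833

Step 3 — cumulative fraction after k components = (λ_1 + ... + λ_k) / Σ λ:
  k = 1: 28/48 = 0.5833
  k = 2: (28 + 16)/48 = 44/48 = 0.9167
  k = 3: (28 + 16 + 4)/48 = 48/48 = 1

Summary (fraction, with percent):

explained: PC1 0.5833 (58.33%), PC2 0.3333 (33.33%), PC3 0.0833 (8.33%);  cumulative: 0.5833, 0.9167, 1


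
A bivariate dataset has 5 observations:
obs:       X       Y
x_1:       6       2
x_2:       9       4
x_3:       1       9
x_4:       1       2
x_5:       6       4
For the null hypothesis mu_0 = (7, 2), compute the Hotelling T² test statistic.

Step 1 — sample mean vector:
  mean(X) = (6 + 9 + 1 + 1 + 6) / 5 = 23/5 = 4.6
  mean(Y) = (2 + 4 + 9 + 2 + 4) / 5 = 21/5 = 4.2
  x̄ = (4.6, 4.2),  deviation x̄ - mu_0 = (4.6, 4.2) - (7, 2) = (-2.4, 2.2).

Step 2 — sample covariance matrix, S[i,j] = (1/(n-1)) · Σ_k (x_{k,i} - mean_i) · (x_{k,j} - mean_j), divisor n-1 = 4:
  S[X,X] = ((1.4)·(1.4) + (4.4)·(4.4) + (-3.6)·(-3.6) + (-3.6)·(-3.6) + (1.4)·(1.4)) / 4 = 49.2/4 = 12.3
  S[X,Y] = ((1.4)·(-2.2) + (4.4)·(-0.2) + (-3.6)·(4.8) + (-3.6)·(-2.2) + (1.4)·(-0.2)) / 4 = -13.6/4 = -3.4
  S[Y,Y] = ((-2.2)·(-2.2) + (-0.2)·(-0.2) + (4.8)·(4.8) + (-2.2)·(-2.2) + (-0.2)·(-0.2)) / 4 = 32.8/4 = 8.2
  S = [[12.3, -3.4],
 [-3.4, 8.2]].

Step 3 — invert S. det(S) = 12.3·8.2 - (-3.4)² = 89.3.
  S^{-1} = (1/det) · [[d, -b], [-b, a]] = [[0.0918, 0.0381],
 [0.0381, 0.1377]].

Step 4 — quadratic form (x̄ - mu_0)^T · S^{-1} · (x̄ - mu_0):
  S^{-1} · (x̄ - mu_0) = (-0.1366, 0.2116),
  (x̄ - mu_0)^T · [...] = (-2.4)·(-0.1366) + (2.2)·(0.2116) = 0.7935.

Step 5 — scale by n: T² = 5 · 0.7935 = 3.9675.

T² ≈ 3.9675


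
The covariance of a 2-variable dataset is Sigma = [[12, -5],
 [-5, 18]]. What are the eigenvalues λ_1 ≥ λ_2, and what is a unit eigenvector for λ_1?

Step 1 — characteristic polynomial of 2×2 Sigma:
  det(Sigma - λI) = λ² - trace · λ + det = 0.
  trace = 12 + 18 = 30, det = 12·18 - (-5)² = 191.
Step 2 — discriminant:
  Δ = trace² - 4·det = 900 - 764 = 136.
Step 3 — eigenvalues:
  λ = (trace ± √Δ)/2 = (30 ± 11.6619)/2,
  λ_1 = 20.831,  λ_2 = 9.169.

Step 4 — unit eigenvector for λ_1: solve (Sigma - λ_1 I)v = 0. First row:
  (12 - 20.831)·v_x + (-5)·v_y = 0, i.e. (-8.831)·v_x + (-5)·v_y = 0,
  so v ∝ (b, λ_1 - a) = (-5, 8.831); multiply by -1 so the first entry is positive: u = (5, -8.831).
  ||u|| = √((5)² + (-8.831)²) = √(102.9857) ≈ 10.1482,
  v_1 = u/||u|| ≈ (0.4927, -0.8702) (||v_1|| = 1).

λ_1 = 20.831,  λ_2 = 9.169;  v_1 ≈ (0.4927, -0.8702)


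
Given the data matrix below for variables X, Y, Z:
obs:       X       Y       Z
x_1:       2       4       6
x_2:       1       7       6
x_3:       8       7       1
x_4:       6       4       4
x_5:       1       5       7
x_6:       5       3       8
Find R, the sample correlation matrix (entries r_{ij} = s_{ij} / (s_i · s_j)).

Step 1 — column means:
  mean(X) = (2 + 1 + 8 + 6 + 1 + 5) / 6 = 23/6 = 3.8333
  mean(Y) = (4 + 7 + 7 + 4 + 5 + 3) / 6 = 30/6 = 5
  mean(Z) = (6 + 6 + 1 + 4 + 7 + 8) / 6 = 32/6 = 5.3333

Step 2 — sample variances and covariances s[i,j] = (1/(n-1)) · Σ_k (x_{k,i} - mean_i) · (x_{k,j} - mean_j), with n-1 = 5:
  s[X,X] = ((-1.8333)·(-1.8333) + (-2.8333)·(-2.8333) + (4.1667)·(4.1667) + (2.1667)·(2.1667) + (-2.8333)·(-2.8333) + (1.1667)·(1.1667)) / 5 = 42.8333/5 = 8.5667
  s[X,Y] = ((-1.8333)·(-1) + (-2.8333)·(2) + (4.1667)·(2) + (2.1667)·(-1) + (-2.8333)·(0) + (1.1667)·(-2)) / 5 = 0/5 = 0
  s[X,Z] = ((-1.8333)·(0.6667) + (-2.8333)·(0.6667) + (4.1667)·(-4.3333) + (2.1667)·(-1.3333) + (-2.8333)·(1.6667) + (1.1667)·(2.6667)) / 5 = -25.6667/5 = -5.1333
  s[Y,Y] = ((-1)·(-1) + (2)·(2) + (2)·(2) + (-1)·(-1) + (0)·(0) + (-2)·(-2)) / 5 = 14/5 = 2.8
  s[Y,Z] = ((-1)·(0.6667) + (2)·(0.6667) + (2)·(-4.3333) + (-1)·(-1.3333) + (0)·(1.6667) + (-2)·(2.6667)) / 5 = -12/5 = -2.4
  s[Z,Z] = ((0.6667)·(0.6667) + (0.6667)·(0.6667) + (-4.3333)·(-4.3333) + (-1.3333)·(-1.3333) + (1.6667)·(1.6667) + (2.6667)·(2.6667)) / 5 = 31.3333/5 = 6.2667
  Sample standard deviations s_i = √(s[i,i]):
  s(X) = √(8.5667) = 2.9269
  s(Y) = √(2.8) = 1.6733
  s(Z) = √(6.2667) = 2.5033

Step 3 — r_{ij} = s_{ij} / (s_i · s_j):
  r[X,X] = 1 (diagonal).
  r[X,Y] = 0 / (2.9269 · 1.6733) = 0 / 4.8976 = 0
  r[X,Z] = -5.1333 / (2.9269 · 2.5033) = -5.1333 / 7.327 = -0.7006
  r[Y,Y] = 1 (diagonal).
  r[Y,Z] = -2.4 / (1.6733 · 2.5033) = -2.4 / 4.1889 = -0.5729
  r[Z,Z] = 1 (diagonal).

R is symmetric with unit diagonal. Assembling:

R = [[1, 0, -0.7006],
 [0, 1, -0.5729],
 [-0.7006, -0.5729, 1]]


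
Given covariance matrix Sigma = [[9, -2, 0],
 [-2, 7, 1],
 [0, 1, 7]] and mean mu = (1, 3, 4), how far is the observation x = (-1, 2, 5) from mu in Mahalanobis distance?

Step 1 — centre the observation: (x - mu) = (-2, -1, 1).

Step 2 — invert Sigma (cofactor / det for 3×3, or solve directly):
  Sigma^{-1} = [[0.1188, 0.0347, -0.005],
 [0.0347, 0.1559, -0.0223],
 [-0.005, -0.0223, 0.146]].

Step 3 — form the quadratic (x - mu)^T · Sigma^{-1} · (x - mu):
  Sigma^{-1} · (x - mu) = (-0.2772, -0.2475, 0.1782).
  (x - mu)^T · [Sigma^{-1} · (x - mu)] = (-2)·(-0.2772) + (-1)·(-0.2475) + (1)·(0.1782) = 0.9802.

Step 4 — take square root: d = √(0.9802) ≈ 0.99.

d(x, mu) = √(0.9802) ≈ 0.99


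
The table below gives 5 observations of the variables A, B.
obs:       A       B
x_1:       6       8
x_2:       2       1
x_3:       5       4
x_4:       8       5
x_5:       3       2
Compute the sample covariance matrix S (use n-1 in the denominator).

Step 1 — column means:
  mean(A) = (6 + 2 + 5 + 8 + 3) / 5 = 24/5 = 4.8
  mean(B) = (8 + 1 + 4 + 5 + 2) / 5 = 20/5 = 4

Step 2 — sample covariance S[i,j] = (1/(n-1)) · Σ_k (x_{k,i} - mean_i) · (x_{k,j} - mean_j), with n-1 = 4.
  S[A,A] = ((1.2)·(1.2) + (-2.8)·(-2.8) + (0.2)·(0.2) + (3.2)·(3.2) + (-1.8)·(-1.8)) / 4 = 22.8/4 = 5.7
  S[A,B] = ((1.2)·(4) + (-2.8)·(-3) + (0.2)·(0) + (3.2)·(1) + (-1.8)·(-2)) / 4 = 20/4 = 5
  S[B,B] = ((4)·(4) + (-3)·(-3) + (0)·(0) + (1)·(1) + (-2)·(-2)) / 4 = 30/4 = 7.5

S is symmetric (S[j,i] = S[i,j]). Assembling:

S = [[5.7, 5],
 [5, 7.5]]


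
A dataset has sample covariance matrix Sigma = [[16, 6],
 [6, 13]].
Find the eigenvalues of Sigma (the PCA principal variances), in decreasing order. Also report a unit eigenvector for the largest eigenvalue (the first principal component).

Step 1 — characteristic polynomial of 2×2 Sigma:
  det(Sigma - λI) = λ² - trace · λ + det = 0.
  trace = 16 + 13 = 29, det = 16·13 - (6)² = 172.
Step 2 — discriminant:
  Δ = trace² - 4·det = 841 - 688 = 153.
Step 3 — eigenvalues:
  λ = (trace ± √Δ)/2 = (29 ± 12.3693)/2,
  λ_1 = 20.6847,  λ_2 = 8.3153.

Step 4 — unit eigenvector for λ_1: solve (Sigma - λ_1 I)v = 0. First row:
  (16 - 20.6847)·v_x + (6)·v_y = 0, i.e. (-4.6847)·v_x + (6)·v_y = 0,
  so v ∝ (b, λ_1 - a) = (6, 4.6847) = u.
  ||u|| = √((6)² + (4.6847)²) = √(57.946) ≈ 7.6122,
  v_1 = u/||u|| ≈ (0.7882, 0.6154) (||v_1|| = 1).

λ_1 = 20.6847,  λ_2 = 8.3153;  v_1 ≈ (0.7882, 0.6154)


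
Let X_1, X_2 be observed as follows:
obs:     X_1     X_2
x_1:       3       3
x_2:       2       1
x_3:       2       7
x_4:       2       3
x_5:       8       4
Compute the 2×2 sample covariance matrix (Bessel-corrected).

Step 1 — column means:
  mean(X_1) = (3 + 2 + 2 + 2 + 8) / 5 = 17/5 = 3.4
  mean(X_2) = (3 + 1 + 7 + 3 + 4) / 5 = 18/5 = 3.6

Step 2 — sample covariance S[i,j] = (1/(n-1)) · Σ_k (x_{k,i} - mean_i) · (x_{k,j} - mean_j), with n-1 = 4.
  S[X_1,X_1] = ((-0.4)·(-0.4) + (-1.4)·(-1.4) + (-1.4)·(-1.4) + (-1.4)·(-1.4) + (4.6)·(4.6)) / 4 = 27.2/4 = 6.8
  S[X_1,X_2] = ((-0.4)·(-0.6) + (-1.4)·(-2.6) + (-1.4)·(3.4) + (-1.4)·(-0.6) + (4.6)·(0.4)) / 4 = 1.8/4 = 0.45
  S[X_2,X_2] = ((-0.6)·(-0.6) + (-2.6)·(-2.6) + (3.4)·(3.4) + (-0.6)·(-0.6) + (0.4)·(0.4)) / 4 = 19.2/4 = 4.8

S is symmetric (S[j,i] = S[i,j]). Assembling:

S = [[6.8, 0.45],
 [0.45, 4.8]]


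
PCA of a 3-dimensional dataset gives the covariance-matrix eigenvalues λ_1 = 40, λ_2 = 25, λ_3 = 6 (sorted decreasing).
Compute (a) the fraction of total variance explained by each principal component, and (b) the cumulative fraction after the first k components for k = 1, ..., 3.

Step 1 — total variance = trace(Sigma) = Σ λ_i = 40 + 25 + 6 = 71.

Step 2 — fraction explained by component i = λ_i / Σ λ:
  PC1: 40/71 = 0.5634
  PC2: 25/71 = 0.3521
  PC3: 6/71 = 0.0845

Step 3 — cumulative fraction after k components = (λ_1 + ... + λ_k) / Σ λ:
  k = 1: 40/71 = 0.5634
  k = 2: (40 + 25)/71 = 65/71 = 0.9155
  k = 3: (40 + 25 + 6)/71 = 71/71 = 1

Summary (fraction, with percent):

explained: PC1 0.5634 (56.34%), PC2 0.3521 (35.21%), PC3 0.0845 (8.45%);  cumulative: 0.5634, 0.9155, 1


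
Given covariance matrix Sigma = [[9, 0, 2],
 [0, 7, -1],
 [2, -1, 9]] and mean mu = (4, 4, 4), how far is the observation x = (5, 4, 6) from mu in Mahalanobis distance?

Step 1 — centre the observation: (x - mu) = (1, 0, 2).

Step 2 — invert Sigma (cofactor / det for 3×3, or solve directly):
  Sigma^{-1} = [[0.117, -0.0038, -0.0264],
 [-0.0038, 0.1453, 0.017],
 [-0.0264, 0.017, 0.1189]].

Step 3 — form the quadratic (x - mu)^T · Sigma^{-1} · (x - mu):
  Sigma^{-1} · (x - mu) = (0.0642, 0.0302, 0.2113).
  (x - mu)^T · [Sigma^{-1} · (x - mu)] = (1)·(0.0642) + (0)·(0.0302) + (2)·(0.2113) = 0.4868.

Step 4 — take square root: d = √(0.4868) ≈ 0.6977.

d(x, mu) = √(0.4868) ≈ 0.6977


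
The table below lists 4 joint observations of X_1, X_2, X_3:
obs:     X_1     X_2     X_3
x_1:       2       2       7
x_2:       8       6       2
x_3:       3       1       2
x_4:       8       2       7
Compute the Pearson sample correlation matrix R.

Step 1 — column means:
  mean(X_1) = (2 + 8 + 3 + 8) / 4 = 21/4 = 5.25
  mean(X_2) = (2 + 6 + 1 + 2) / 4 = 11/4 = 2.75
  mean(X_3) = (7 + 2 + 2 + 7) / 4 = 18/4 = 4.5

Step 2 — sample variances and covariances s[i,j] = (1/(n-1)) · Σ_k (x_{k,i} - mean_i) · (x_{k,j} - mean_j), with n-1 = 3:
  s[X_1,X_1] = ((-3.25)·(-3.25) + (2.75)·(2.75) + (-2.25)·(-2.25) + (2.75)·(2.75)) / 3 = 30.75/3 = 10.25
  s[X_1,X_2] = ((-3.25)·(-0.75) + (2.75)·(3.25) + (-2.25)·(-1.75) + (2.75)·(-0.75)) / 3 = 13.25/3 = 4.4167
  s[X_1,X_3] = ((-3.25)·(2.5) + (2.75)·(-2.5) + (-2.25)·(-2.5) + (2.75)·(2.5)) / 3 = -2.5/3 = -0.8333
  s[X_2,X_2] = ((-0.75)·(-0.75) + (3.25)·(3.25) + (-1.75)·(-1.75) + (-0.75)·(-0.75)) / 3 = 14.75/3 = 4.9167
  s[X_2,X_3] = ((-0.75)·(2.5) + (3.25)·(-2.5) + (-1.75)·(-2.5) + (-0.75)·(2.5)) / 3 = -7.5/3 = -2.5
  s[X_3,X_3] = ((2.5)·(2.5) + (-2.5)·(-2.5) + (-2.5)·(-2.5) + (2.5)·(2.5)) / 3 = 25/3 = 8.3333
  Sample standard deviations s_i = √(s[i,i]):
  s(X_1) = √(10.25) = 3.2016
  s(X_2) = √(4.9167) = 2.2174
  s(X_3) = √(8.3333) = 2.8868

Step 3 — r_{ij} = s_{ij} / (s_i · s_j):
  r[X_1,X_1] = 1 (diagonal).
  r[X_1,X_2] = 4.4167 / (3.2016 · 2.2174) = 4.4167 / 7.099 = 0.6222
  r[X_1,X_3] = -0.8333 / (3.2016 · 2.8868) = -0.8333 / 9.2421 = -0.0902
  r[X_2,X_2] = 1 (diagonal).
  r[X_2,X_3] = -2.5 / (2.2174 · 2.8868) = -2.5 / 6.401 = -0.3906
  r[X_3,X_3] = 1 (diagonal).

R is symmetric with unit diagonal. Assembling:

R = [[1, 0.6222, -0.0902],
 [0.6222, 1, -0.3906],
 [-0.0902, -0.3906, 1]]


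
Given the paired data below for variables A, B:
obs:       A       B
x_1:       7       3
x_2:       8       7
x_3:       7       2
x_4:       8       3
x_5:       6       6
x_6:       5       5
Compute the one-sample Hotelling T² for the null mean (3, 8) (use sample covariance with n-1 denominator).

Step 1 — sample mean vector:
  mean(A) = (7 + 8 + 7 + 8 + 6 + 5) / 6 = 41/6 = 6.8333
  mean(B) = (3 + 7 + 2 + 3 + 6 + 5) / 6 = 26/6 = 4.3333
  x̄ = (6.8333, 4.3333),  deviation x̄ - mu_0 = (6.8333, 4.3333) - (3, 8) = (3.8333, -3.6667).

Step 2 — sample covariance matrix, S[i,j] = (1/(n-1)) · Σ_k (x_{k,i} - mean_i) · (x_{k,j} - mean_j), divisor n-1 = 5:
  S[A,A] = ((0.1667)·(0.1667) + (1.1667)·(1.1667) + (0.1667)·(0.1667) + (1.1667)·(1.1667) + (-0.8333)·(-0.8333) + (-1.8333)·(-1.8333)) / 5 = 6.8333/5 = 1.3667
  S[A,B] = ((0.1667)·(-1.3333) + (1.1667)·(2.6667) + (0.1667)·(-2.3333) + (1.1667)·(-1.3333) + (-0.8333)·(1.6667) + (-1.8333)·(0.6667)) / 5 = -1.6667/5 = -0.3333
  S[B,B] = ((-1.3333)·(-1.3333) + (2.6667)·(2.6667) + (-2.3333)·(-2.3333) + (-1.3333)·(-1.3333) + (1.6667)·(1.6667) + (0.6667)·(0.6667)) / 5 = 19.3333/5 = 3.8667
  S = [[1.3667, -0.3333],
 [-0.3333, 3.8667]].

Step 3 — invert S. det(S) = 1.3667·3.8667 - (-0.3333)² = 5.1733.
  S^{-1} = (1/det) · [[d, -b], [-b, a]] = [[0.7474, 0.0644],
 [0.0644, 0.2642]].

Step 4 — quadratic form (x̄ - mu_0)^T · S^{-1} · (x̄ - mu_0):
  S^{-1} · (x̄ - mu_0) = (2.6289, -0.7216),
  (x̄ - mu_0)^T · [...] = (3.8333)·(2.6289) + (-3.6667)·(-0.7216) = 12.7234.

Step 5 — scale by n: T² = 6 · 12.7234 = 76.3402.

T² ≈ 76.3402


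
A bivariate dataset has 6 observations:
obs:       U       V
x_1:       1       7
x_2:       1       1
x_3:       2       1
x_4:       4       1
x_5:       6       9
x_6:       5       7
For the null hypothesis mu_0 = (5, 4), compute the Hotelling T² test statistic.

Step 1 — sample mean vector:
  mean(U) = (1 + 1 + 2 + 4 + 6 + 5) / 6 = 19/6 = 3.1667
  mean(V) = (7 + 1 + 1 + 1 + 9 + 7) / 6 = 26/6 = 4.3333
  x̄ = (3.1667, 4.3333),  deviation x̄ - mu_0 = (3.1667, 4.3333) - (5, 4) = (-1.8333, 0.3333).

Step 2 — sample covariance matrix, S[i,j] = (1/(n-1)) · Σ_k (x_{k,i} - mean_i) · (x_{k,j} - mean_j), divisor n-1 = 5:
  S[U,U] = ((-2.1667)·(-2.1667) + (-2.1667)·(-2.1667) + (-1.1667)·(-1.1667) + (0.8333)·(0.8333) + (2.8333)·(2.8333) + (1.8333)·(1.8333)) / 5 = 22.8333/5 = 4.5667
  S[U,V] = ((-2.1667)·(2.6667) + (-2.1667)·(-3.3333) + (-1.1667)·(-3.3333) + (0.8333)·(-3.3333) + (2.8333)·(4.6667) + (1.8333)·(2.6667)) / 5 = 20.6667/5 = 4.1333
  S[V,V] = ((2.6667)·(2.6667) + (-3.3333)·(-3.3333) + (-3.3333)·(-3.3333) + (-3.3333)·(-3.3333) + (4.6667)·(4.6667) + (2.6667)·(2.6667)) / 5 = 69.3333/5 = 13.8667
  S = [[4.5667, 4.1333],
 [4.1333, 13.8667]].

Step 3 — invert S. det(S) = 4.5667·13.8667 - (4.1333)² = 46.24.
  S^{-1} = (1/det) · [[d, -b], [-b, a]] = [[0.2999, -0.0894],
 [-0.0894, 0.0988]].

Step 4 — quadratic form (x̄ - mu_0)^T · S^{-1} · (x̄ - mu_0):
  S^{-1} · (x̄ - mu_0) = (-0.5796, 0.1968),
  (x̄ - mu_0)^T · [...] = (-1.8333)·(-0.5796) + (0.3333)·(0.1968) = 1.1282.

Step 5 — scale by n: T² = 6 · 1.1282 = 6.769.

T² ≈ 6.769


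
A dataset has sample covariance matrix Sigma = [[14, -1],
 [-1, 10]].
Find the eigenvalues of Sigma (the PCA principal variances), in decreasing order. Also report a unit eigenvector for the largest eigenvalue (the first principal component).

Step 1 — characteristic polynomial of 2×2 Sigma:
  det(Sigma - λI) = λ² - trace · λ + det = 0.
  trace = 14 + 10 = 24, det = 14·10 - (-1)² = 139.
Step 2 — discriminant:
  Δ = trace² - 4·det = 576 - 556 = 20.
Step 3 — eigenvalues:
  λ = (trace ± √Δ)/2 = (24 ± 4.4721)/2,
  λ_1 = 14.2361,  λ_2 = 9.7639.

Step 4 — unit eigenvector for λ_1: solve (Sigma - λ_1 I)v = 0. First row:
  (14 - 14.2361)·v_x + (-1)·v_y = 0, i.e. (-0.2361)·v_x + (-1)·v_y = 0,
  so v ∝ (b, λ_1 - a) = (-1, 0.2361); multiply by -1 so the first entry is positive: u = (1, -0.2361).
  ||u|| = √((1)² + (-0.2361)²) = √(1.0557) ≈ 1.0275,
  v_1 = u/||u|| ≈ (0.9732, -0.2298) (||v_1|| = 1).

λ_1 = 14.2361,  λ_2 = 9.7639;  v_1 ≈ (0.9732, -0.2298)


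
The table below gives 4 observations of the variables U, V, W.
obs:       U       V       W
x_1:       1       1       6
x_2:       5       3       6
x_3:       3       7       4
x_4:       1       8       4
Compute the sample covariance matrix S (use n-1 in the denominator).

Step 1 — column means:
  mean(U) = (1 + 5 + 3 + 1) / 4 = 10/4 = 2.5
  mean(V) = (1 + 3 + 7 + 8) / 4 = 19/4 = 4.75
  mean(W) = (6 + 6 + 4 + 4) / 4 = 20/4 = 5

Step 2 — sample covariance S[i,j] = (1/(n-1)) · Σ_k (x_{k,i} - mean_i) · (x_{k,j} - mean_j), with n-1 = 3.
  S[U,U] = ((-1.5)·(-1.5) + (2.5)·(2.5) + (0.5)·(0.5) + (-1.5)·(-1.5)) / 3 = 11/3 = 3.6667
  S[U,V] = ((-1.5)·(-3.75) + (2.5)·(-1.75) + (0.5)·(2.25) + (-1.5)·(3.25)) / 3 = -2.5/3 = -0.8333
  S[U,W] = ((-1.5)·(1) + (2.5)·(1) + (0.5)·(-1) + (-1.5)·(-1)) / 3 = 2/3 = 0.6667
  S[V,V] = ((-3.75)·(-3.75) + (-1.75)·(-1.75) + (2.25)·(2.25) + (3.25)·(3.25)) / 3 = 32.75/3 = 10.9167
  S[V,W] = ((-3.75)·(1) + (-1.75)·(1) + (2.25)·(-1) + (3.25)·(-1)) / 3 = -11/3 = -3.6667
  S[W,W] = ((1)·(1) + (1)·(1) + (-1)·(-1) + (-1)·(-1)) / 3 = 4/3 = 1.3333

S is symmetric (S[j,i] = S[i,j]). Assembling:

S = [[3.6667, -0.8333, 0.6667],
 [-0.8333, 10.9167, -3.6667],
 [0.6667, -3.6667, 1.3333]]


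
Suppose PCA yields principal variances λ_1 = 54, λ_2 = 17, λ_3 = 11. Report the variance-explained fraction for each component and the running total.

Step 1 — total variance = trace(Sigma) = Σ λ_i = 54 + 17 + 11 = 82.

Step 2 — fraction explained by component i = λ_i / Σ λ:
  PC1: 54/82 = 0.6585
  PC2: 17/82 = 0.2073
  PC3: 11/82 = 0.1341

Step 3 — cumulative fraction after k components = (λ_1 + ... + λ_k) / Σ λ:
  k = 1: 54/82 = 0.6585
  k = 2: (54 + 17)/82 = 71/82 = 0.8659
  k = 3: (54 + 17 + 11)/82 = 82/82 = 1

Summary (fraction, with percent):

explained: PC1 0.6585 (65.85%), PC2 0.2073 (20.73%), PC3 0.1341 (13.41%);  cumulative: 0.6585, 0.8659, 1
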